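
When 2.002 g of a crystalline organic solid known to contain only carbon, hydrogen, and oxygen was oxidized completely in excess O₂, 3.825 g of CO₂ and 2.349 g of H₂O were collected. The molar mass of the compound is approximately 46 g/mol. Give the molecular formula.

mol C = 3.825 g CO₂ ÷ 44.009 g/mol = 0.086914 mol
mol H = 2 × 2.349 g H₂O ÷ 18.015 g/mol = 0.26078 mol
mass O = 2.002 − (1.0439 + 0.26287) = 0.69521 g → mol O = 0.69521 ÷ 15.999 = 0.043453 mol
Divide by the smallest (0.043453 mol): C 2.000, H 6.001, O 1.000
Empirical formula: C2H6O
Empirical-formula mass = 46.07 g/mol; 46 ÷ 46.07 ≈ 1, so the molecular formula is C2H6O.

C2H6O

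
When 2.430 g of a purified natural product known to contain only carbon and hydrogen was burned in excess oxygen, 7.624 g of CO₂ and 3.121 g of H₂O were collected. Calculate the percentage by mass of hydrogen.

mol C = 7.624 g CO₂ ÷ 44.009 g/mol = 0.17324 mol
mol H = 2 × 3.121 g H₂O ÷ 18.015 g/mol = 0.34649 mol
mass % H = 0.34926 g ÷ 2.430 g × 100%

14.37%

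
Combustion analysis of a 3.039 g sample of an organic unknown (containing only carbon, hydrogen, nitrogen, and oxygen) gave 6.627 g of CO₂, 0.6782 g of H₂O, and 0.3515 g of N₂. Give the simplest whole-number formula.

C6H3NO2

mol C = 6.627 g CO₂ ÷ 44.009 g/mol = 0.15058 mol
mol H = 2 × 0.6782 g H₂O ÷ 18.015 g/mol = 0.075293 mol
mol N = 2 × 0.3515 g N₂ ÷ 28.014 g/mol = 0.025095 mol
mass O = 3.039 − (1.8087 + 0.075895 + 0.35150) = 0.80295 g → mol O = 0.80295 ÷ 15.999 = 0.050188 mol
Divide by the smallest (0.025095 mol): C 6.001, H 3.000, N 1.000, O 2.000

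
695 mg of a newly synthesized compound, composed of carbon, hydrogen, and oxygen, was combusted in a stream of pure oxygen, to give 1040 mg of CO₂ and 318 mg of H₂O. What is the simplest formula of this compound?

C2H3O2

mol C = 1.04 g CO₂ ÷ 44.009 g/mol = 0.02363 mol
mol H = 2 × 0.318 g H₂O ÷ 18.015 g/mol = 0.03530 mol
mass O = 0.695 − (0.2838 + 0.03559) = 0.3756 g → mol O = 0.3756 ÷ 15.999 = 0.02347 mol
Divide by the smallest (0.02347 mol): C 1.007, H 1.504, O 1.000
Multiplying each by 2 gives whole numbers: C 2.01, H 3.01, O 2.00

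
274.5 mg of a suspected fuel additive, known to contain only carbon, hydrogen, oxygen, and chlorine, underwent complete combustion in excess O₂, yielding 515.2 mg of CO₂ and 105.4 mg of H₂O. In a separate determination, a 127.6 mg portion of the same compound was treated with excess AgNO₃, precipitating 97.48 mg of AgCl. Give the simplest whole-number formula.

mol C = 0.5152 g CO₂ ÷ 44.009 g/mol = 0.011707 mol
mol H = 2 × 0.1054 g H₂O ÷ 18.015 g/mol = 0.011701 mol
From the AgCl data: mol Cl per gram of compound = (0.09748 ÷ 143.318) ÷ 0.1276 = 0.0053305 mol/g, so in the 0.2745 g combustion sample mol Cl = 0.0014632 mol
mass O = 0.2745 − (0.14061 + 0.011795 + 0.051871) = 0.070225 g → mol O = 0.070225 ÷ 15.999 = 0.0043893 mol
Divide by the smallest (0.0014632 mol): C 8.001, H 7.997, Cl 1.000, O 3.000

C8H8ClO3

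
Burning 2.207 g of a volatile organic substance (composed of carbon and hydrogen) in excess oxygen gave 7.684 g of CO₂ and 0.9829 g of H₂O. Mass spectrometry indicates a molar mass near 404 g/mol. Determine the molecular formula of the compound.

mol C = 7.684 g CO₂ ÷ 44.009 g/mol = 0.17460 mol
mol H = 2 × 0.9829 g H₂O ÷ 18.015 g/mol = 0.10912 mol
Divide by the smallest (0.10912 mol): C 1.600, H 1.000
Multiplying each by 5 gives whole numbers: C 8.00, H 5.00
Empirical formula: C8H5
Empirical-formula mass = 101.13 g/mol; 404 ÷ 101.13 ≈ 4, so the molecular formula is C32H20.

C32H20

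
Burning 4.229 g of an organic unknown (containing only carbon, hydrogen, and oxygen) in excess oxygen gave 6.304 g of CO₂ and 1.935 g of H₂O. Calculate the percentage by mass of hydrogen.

5.12%

mol C = 6.304 g CO₂ ÷ 44.009 g/mol = 0.14324 mol
mol H = 2 × 1.935 g H₂O ÷ 18.015 g/mol = 0.21482 mol
mass O = 4.229 − (1.7205 + 0.21654) = 2.2920 g → mol O = 2.2920 ÷ 15.999 = 0.14326 mol
mass % H = 0.21654 g ÷ 4.229 g × 100%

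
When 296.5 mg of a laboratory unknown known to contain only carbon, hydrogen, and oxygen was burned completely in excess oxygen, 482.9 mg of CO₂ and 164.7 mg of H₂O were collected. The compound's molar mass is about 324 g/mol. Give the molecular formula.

C12H20O10

mol C = 0.4829 g CO₂ ÷ 44.009 g/mol = 0.010973 mol
mol H = 2 × 0.1647 g H₂O ÷ 18.015 g/mol = 0.018285 mol
mass O = 0.2965 − (0.13179 + 0.018431) = 0.14628 g → mol O = 0.14628 ÷ 15.999 = 0.0091428 mol
Divide by the smallest (0.0091428 mol): C 1.200, H 2.000, O 1.000
Multiplying each by 5 gives whole numbers: C 6.00, H 10.00, O 5.00
Empirical formula: C6H10O5
Empirical-formula mass = 162.14 g/mol; 324 ÷ 162.14 ≈ 2, so the molecular formula is C12H20O10.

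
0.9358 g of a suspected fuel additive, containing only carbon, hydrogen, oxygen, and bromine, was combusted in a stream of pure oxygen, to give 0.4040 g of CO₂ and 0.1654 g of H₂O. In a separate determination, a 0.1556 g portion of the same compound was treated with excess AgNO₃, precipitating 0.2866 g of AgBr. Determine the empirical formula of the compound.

C2H4Br2O

mol C = 0.4040 g CO₂ ÷ 44.009 g/mol = 0.0091799 mol
mol H = 2 × 0.1654 g H₂O ÷ 18.015 g/mol = 0.018362 mol
From the AgBr data: mol Br per gram of compound = (0.2866 ÷ 187.772) ÷ 0.1556 = 0.0098092 mol/g, so in the 0.9358 g combustion sample mol Br = 0.0091795 mol
mass O = 0.9358 − (0.11026 + 0.018509 + 0.73348) = 0.073552 g → mol O = 0.073552 ÷ 15.999 = 0.0045973 mol
Divide by the smallest (0.0045973 mol): C 1.997, H 3.994, Br 1.997, O 1.000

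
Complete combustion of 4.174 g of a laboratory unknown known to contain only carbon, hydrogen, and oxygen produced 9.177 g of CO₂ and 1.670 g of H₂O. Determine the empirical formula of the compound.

C9H8O4

mol C = 9.177 g CO₂ ÷ 44.009 g/mol = 0.20853 mol
mol H = 2 × 1.670 g H₂O ÷ 18.015 g/mol = 0.18540 mol
mass O = 4.174 − (2.5046 + 0.18688) = 1.4825 g → mol O = 1.4825 ÷ 15.999 = 0.092663 mol
Divide by the smallest (0.092663 mol): C 2.250, H 2.001, O 1.000
Multiplying each by 4 gives whole numbers: C 9.00, H 8.00, O 4.00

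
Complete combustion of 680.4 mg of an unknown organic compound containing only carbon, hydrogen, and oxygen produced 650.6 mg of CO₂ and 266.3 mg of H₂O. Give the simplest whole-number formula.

CH2O2

mol C = 0.6506 g CO₂ ÷ 44.009 g/mol = 0.014783 mol
mol H = 2 × 0.2663 g H₂O ÷ 18.015 g/mol = 0.029564 mol
mass O = 0.6804 − (0.17756 + 0.029801) = 0.47304 g → mol O = 0.47304 ÷ 15.999 = 0.029567 mol
Divide by the smallest (0.014783 mol): C 1.000, H 2.000, O 2.000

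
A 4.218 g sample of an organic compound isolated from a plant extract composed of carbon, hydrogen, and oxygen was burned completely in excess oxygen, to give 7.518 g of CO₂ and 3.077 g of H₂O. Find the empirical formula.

mol C = 7.518 g CO₂ ÷ 44.009 g/mol = 0.17083 mol
mol H = 2 × 3.077 g H₂O ÷ 18.015 g/mol = 0.34160 mol
mass O = 4.218 − (2.0518 + 0.34434) = 1.8218 g → mol O = 1.8218 ÷ 15.999 = 0.11387 mol
Divide by the smallest (0.11387 mol): C 1.500, H 3.000, O 1.000
Multiplying each by 2 gives whole numbers: C 3.00, H 6.00, O 2.00

C3H6O2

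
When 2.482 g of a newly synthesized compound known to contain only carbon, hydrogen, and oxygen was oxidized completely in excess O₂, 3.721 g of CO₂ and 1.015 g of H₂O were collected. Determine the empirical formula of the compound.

C3H4O3

mol C = 3.721 g CO₂ ÷ 44.009 g/mol = 0.084551 mol
mol H = 2 × 1.015 g H₂O ÷ 18.015 g/mol = 0.11268 mol
mass O = 2.482 − (1.0155 + 0.11359) = 1.3529 g → mol O = 1.3529 ÷ 15.999 = 0.084560 mol
Divide by the smallest (0.084551 mol): C 1.000, H 1.333, O 1.000
Multiplying each by 3 gives whole numbers: C 3.00, H 4.00, O 3.00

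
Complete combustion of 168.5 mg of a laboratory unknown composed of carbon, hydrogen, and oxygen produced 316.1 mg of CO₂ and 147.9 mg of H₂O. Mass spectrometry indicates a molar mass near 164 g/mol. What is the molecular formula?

C7H16O4

mol C = 0.3161 g CO₂ ÷ 44.009 g/mol = 0.0071826 mol
mol H = 2 × 0.1479 g H₂O ÷ 18.015 g/mol = 0.016420 mol
mass O = 0.1685 − (0.086270 + 0.016551) = 0.065679 g → mol O = 0.065679 ÷ 15.999 = 0.0041052 mol
Divide by the smallest (0.0041052 mol): C 1.750, H 4.000, O 1.000
Multiplying each by 4 gives whole numbers: C 7.00, H 16.00, O 4.00
Empirical formula: C7H16O4
Empirical-formula mass = 164.20 g/mol; 164 ÷ 164.20 ≈ 1, so the molecular formula is C7H16O4.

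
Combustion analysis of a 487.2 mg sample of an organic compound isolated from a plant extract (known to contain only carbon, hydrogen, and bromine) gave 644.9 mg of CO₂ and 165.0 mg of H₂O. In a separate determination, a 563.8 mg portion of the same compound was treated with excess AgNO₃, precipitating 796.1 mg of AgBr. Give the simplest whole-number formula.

C4H5Br

mol C = 0.6449 g CO₂ ÷ 44.009 g/mol = 0.014654 mol
mol H = 2 × 0.1650 g H₂O ÷ 18.015 g/mol = 0.018318 mol
From the AgBr data: mol Br per gram of compound = (0.7961 ÷ 187.772) ÷ 0.5638 = 0.0075199 mol/g, so in the 0.4872 g combustion sample mol Br = 0.0036637 mol
Divide by the smallest (0.0036637 mol): C 4.000, H 5.000, Br 1.000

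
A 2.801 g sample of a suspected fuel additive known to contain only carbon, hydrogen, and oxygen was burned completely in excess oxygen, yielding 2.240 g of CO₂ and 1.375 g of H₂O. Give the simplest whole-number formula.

mol C = 2.240 g CO₂ ÷ 44.009 g/mol = 0.050899 mol
mol H = 2 × 1.375 g H₂O ÷ 18.015 g/mol = 0.15265 mol
mass O = 2.801 − (0.61134 + 0.15387) = 2.0358 g → mol O = 2.0358 ÷ 15.999 = 0.12724 mol
Divide by the smallest (0.050899 mol): C 1.000, H 2.999, O 2.500
Multiplying each by 2 gives whole numbers: C 2.00, H 6.00, O 5.00

C2H6O5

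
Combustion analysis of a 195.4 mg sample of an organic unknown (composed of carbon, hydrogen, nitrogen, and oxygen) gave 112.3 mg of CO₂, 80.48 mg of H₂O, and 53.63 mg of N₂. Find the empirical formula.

C2H7N3O5

mol C = 0.1123 g CO₂ ÷ 44.009 g/mol = 0.0025518 mol
mol H = 2 × 0.08048 g H₂O ÷ 18.015 g/mol = 0.0089348 mol
mol N = 2 × 0.05363 g N₂ ÷ 28.014 g/mol = 0.0038288 mol
mass O = 0.1954 − (0.030649 + 0.0090063 + 0.053630) = 0.10211 g → mol O = 0.10211 ÷ 15.999 = 0.0063826 mol
Divide by the smallest (0.0025518 mol): C 1.000, H 3.501, N 1.500, O 2.501
Multiplying each by 2 gives whole numbers: C 2.00, H 7.00, N 3.00, O 5.00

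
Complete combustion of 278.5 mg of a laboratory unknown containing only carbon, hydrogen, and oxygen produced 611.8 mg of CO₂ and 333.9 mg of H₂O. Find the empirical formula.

mol C = 0.6118 g CO₂ ÷ 44.009 g/mol = 0.013902 mol
mol H = 2 × 0.3339 g H₂O ÷ 18.015 g/mol = 0.037069 mol
mass O = 0.2785 − (0.16697 + 0.037366) = 0.074161 g → mol O = 0.074161 ÷ 15.999 = 0.0046354 mol
Divide by the smallest (0.0046354 mol): C 2.999, H 7.997, O 1.000

C3H8O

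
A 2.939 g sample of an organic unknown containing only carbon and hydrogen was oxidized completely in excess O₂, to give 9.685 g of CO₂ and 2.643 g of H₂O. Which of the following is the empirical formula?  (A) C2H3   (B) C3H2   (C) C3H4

(C) C3H4

mol C = 9.685 g CO₂ ÷ 44.009 g/mol = 0.22007 mol
mol H = 2 × 2.643 g H₂O ÷ 18.015 g/mol = 0.29342 mol
Divide by the smallest (0.22007 mol): C 1.000, H 1.333
Multiplying each by 3 gives whole numbers: C 3.00, H 4.00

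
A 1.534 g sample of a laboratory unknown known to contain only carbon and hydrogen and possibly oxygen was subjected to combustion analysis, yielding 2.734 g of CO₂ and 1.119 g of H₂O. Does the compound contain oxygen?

mol C = 2.734 g CO₂ ÷ 44.009 g/mol = 0.062124 mol
mol H = 2 × 1.119 g H₂O ÷ 18.015 g/mol = 0.12423 mol
C and H account for only 0.87139 g of the 1.534 g sample; the remaining 0.66261 g must be oxygen.

yes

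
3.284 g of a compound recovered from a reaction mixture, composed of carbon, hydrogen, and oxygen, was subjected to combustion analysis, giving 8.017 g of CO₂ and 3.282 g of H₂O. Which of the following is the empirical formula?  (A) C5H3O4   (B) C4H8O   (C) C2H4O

(B) C4H8O

mol C = 8.017 g CO₂ ÷ 44.009 g/mol = 0.18217 mol
mol H = 2 × 3.282 g H₂O ÷ 18.015 g/mol = 0.36436 mol
mass O = 3.284 − (2.1880 + 0.36728) = 0.72871 g → mol O = 0.72871 ÷ 15.999 = 0.045547 mol
Divide by the smallest (0.045547 mol): C 4.000, H 8.000, O 1.000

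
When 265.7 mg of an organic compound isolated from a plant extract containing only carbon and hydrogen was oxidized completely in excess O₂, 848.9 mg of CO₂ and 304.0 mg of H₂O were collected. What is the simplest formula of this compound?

mol C = 0.8489 g CO₂ ÷ 44.009 g/mol = 0.019289 mol
mol H = 2 × 0.3040 g H₂O ÷ 18.015 g/mol = 0.033750 mol
Divide by the smallest (0.019289 mol): C 1.000, H 1.750
Multiplying each by 4 gives whole numbers: C 4.00, H 7.00

C4H7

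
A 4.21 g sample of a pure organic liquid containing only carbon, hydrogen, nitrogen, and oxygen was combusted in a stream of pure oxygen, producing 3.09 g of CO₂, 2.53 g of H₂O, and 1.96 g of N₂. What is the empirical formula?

CH4N2O

mol C = 3.09 g CO₂ ÷ 44.009 g/mol = 0.07021 mol
mol H = 2 × 2.53 g H₂O ÷ 18.015 g/mol = 0.2809 mol
mol N = 2 × 1.96 g N₂ ÷ 28.014 g/mol = 0.1399 mol
mass O = 4.21 − (0.8433 + 0.2831 + 1.960) = 1.124 g → mol O = 1.124 ÷ 15.999 = 0.07023 mol
Divide by the smallest (0.07021 mol): C 1.000, H 4.000, N 1.993, O 1.000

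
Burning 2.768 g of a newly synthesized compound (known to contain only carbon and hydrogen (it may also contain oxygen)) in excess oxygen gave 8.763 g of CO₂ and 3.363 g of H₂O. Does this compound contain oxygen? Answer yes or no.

mol C = 8.763 g CO₂ ÷ 44.009 g/mol = 0.19912 mol
mol H = 2 × 3.363 g H₂O ÷ 18.015 g/mol = 0.37336 mol
C and H together account for 2.7680 g — essentially the entire 2.768 g sample — so the compound contains no oxygen.

no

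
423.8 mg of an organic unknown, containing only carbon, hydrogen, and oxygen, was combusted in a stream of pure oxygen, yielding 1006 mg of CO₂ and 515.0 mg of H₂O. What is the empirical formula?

mol C = 1.006 g CO₂ ÷ 44.009 g/mol = 0.022859 mol
mol H = 2 × 0.5150 g H₂O ÷ 18.015 g/mol = 0.057175 mol
mass O = 0.4238 − (0.27456 + 0.057632) = 0.091609 g → mol O = 0.091609 ÷ 15.999 = 0.0057259 mol
Divide by the smallest (0.0057259 mol): C 3.992, H 9.985, O 1.000

C4H10O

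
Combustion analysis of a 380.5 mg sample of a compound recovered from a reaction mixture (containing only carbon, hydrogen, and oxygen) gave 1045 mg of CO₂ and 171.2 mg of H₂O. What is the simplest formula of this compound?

mol C = 1.045 g CO₂ ÷ 44.009 g/mol = 0.023745 mol
mol H = 2 × 0.1712 g H₂O ÷ 18.015 g/mol = 0.019006 mol
mass O = 0.3805 − (0.28520 + 0.019158) = 0.076139 g → mol O = 0.076139 ÷ 15.999 = 0.0047590 mol
Divide by the smallest (0.0047590 mol): C 4.990, H 3.994, O 1.000

C5H4O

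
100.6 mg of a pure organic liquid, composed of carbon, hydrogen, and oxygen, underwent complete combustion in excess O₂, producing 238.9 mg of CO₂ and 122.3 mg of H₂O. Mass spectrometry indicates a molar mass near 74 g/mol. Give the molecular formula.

mol C = 0.2389 g CO₂ ÷ 44.009 g/mol = 0.0054284 mol
mol H = 2 × 0.1223 g H₂O ÷ 18.015 g/mol = 0.013578 mol
mass O = 0.1006 − (0.065201 + 0.013686) = 0.021713 g → mol O = 0.021713 ÷ 15.999 = 0.0013571 mol
Divide by the smallest (0.0013571 mol): C 4.000, H 10.005, O 1.000
Empirical formula: C4H10O
Empirical-formula mass = 74.12 g/mol; 74 ÷ 74.12 ≈ 1, so the molecular formula is C4H10O.

C4H10O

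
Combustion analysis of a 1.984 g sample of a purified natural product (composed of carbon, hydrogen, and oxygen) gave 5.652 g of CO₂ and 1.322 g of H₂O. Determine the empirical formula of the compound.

C7H8O

mol C = 5.652 g CO₂ ÷ 44.009 g/mol = 0.12843 mol
mol H = 2 × 1.322 g H₂O ÷ 18.015 g/mol = 0.14677 mol
mass O = 1.984 − (1.5426 + 0.14794) = 0.29351 g → mol O = 0.29351 ÷ 15.999 = 0.018345 mol
Divide by the smallest (0.018345 mol): C 7.001, H 8.000, O 1.000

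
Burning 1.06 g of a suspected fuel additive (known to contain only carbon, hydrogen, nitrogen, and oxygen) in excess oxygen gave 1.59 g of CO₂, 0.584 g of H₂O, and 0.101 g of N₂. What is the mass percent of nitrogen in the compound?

9.5%

mol C = 1.59 g CO₂ ÷ 44.009 g/mol = 0.03613 mol
mol H = 2 × 0.584 g H₂O ÷ 18.015 g/mol = 0.06483 mol
mol N = 2 × 0.101 g N₂ ÷ 28.014 g/mol = 0.007211 mol
mass O = 1.06 − (0.4339 + 0.06535 + 0.1010) = 0.4597 g → mol O = 0.4597 ÷ 15.999 = 0.02873 mol
mass % N = 0.1010 g ÷ 1.06 g × 100%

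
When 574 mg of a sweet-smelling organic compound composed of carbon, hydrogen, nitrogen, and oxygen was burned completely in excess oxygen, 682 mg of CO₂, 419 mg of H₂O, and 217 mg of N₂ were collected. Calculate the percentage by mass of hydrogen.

8.2%

mol C = 0.682 g CO₂ ÷ 44.009 g/mol = 0.01550 mol
mol H = 2 × 0.419 g H₂O ÷ 18.015 g/mol = 0.04652 mol
mol N = 2 × 0.217 g N₂ ÷ 28.014 g/mol = 0.01549 mol
mass O = 0.574 − (0.1861 + 0.04689 + 0.2170) = 0.1240 g → mol O = 0.1240 ÷ 15.999 = 0.007749 mol
mass % H = 0.04689 g ÷ 0.574 g × 100%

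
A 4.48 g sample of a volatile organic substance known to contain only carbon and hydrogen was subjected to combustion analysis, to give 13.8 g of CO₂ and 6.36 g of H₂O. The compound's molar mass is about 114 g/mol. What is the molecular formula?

mol C = 13.8 g CO₂ ÷ 44.009 g/mol = 0.3136 mol
mol H = 2 × 6.36 g H₂O ÷ 18.015 g/mol = 0.7061 mol
Divide by the smallest (0.3136 mol): C 1.000, H 2.252
Multiplying each by 4 gives whole numbers: C 4.00, H 9.01
Empirical formula: C4H9
Empirical-formula mass = 57.12 g/mol; 114 ÷ 57.12 ≈ 2, so the molecular formula is C8H18.

C8H18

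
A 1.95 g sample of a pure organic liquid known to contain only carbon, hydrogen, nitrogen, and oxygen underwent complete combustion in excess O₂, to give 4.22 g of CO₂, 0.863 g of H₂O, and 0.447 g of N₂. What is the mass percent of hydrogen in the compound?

mol C = 4.22 g CO₂ ÷ 44.009 g/mol = 0.09589 mol
mol H = 2 × 0.863 g H₂O ÷ 18.015 g/mol = 0.09581 mol
mol N = 2 × 0.447 g N₂ ÷ 28.014 g/mol = 0.03191 mol
mass O = 1.95 − (1.152 + 0.09658 + 0.4470) = 0.2547 g → mol O = 0.2547 ÷ 15.999 = 0.01592 mol
mass % H = 0.09658 g ÷ 1.95 g × 100%

5.0%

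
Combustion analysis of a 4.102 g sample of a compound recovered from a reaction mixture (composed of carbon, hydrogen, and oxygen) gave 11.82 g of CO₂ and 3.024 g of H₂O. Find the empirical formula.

mol C = 11.82 g CO₂ ÷ 44.009 g/mol = 0.26858 mol
mol H = 2 × 3.024 g H₂O ÷ 18.015 g/mol = 0.33572 mol
mass O = 4.102 − (3.2259 + 0.33841) = 0.53766 g → mol O = 0.53766 ÷ 15.999 = 0.033606 mol
Divide by the smallest (0.033606 mol): C 7.992, H 9.990, O 1.000

C8H10O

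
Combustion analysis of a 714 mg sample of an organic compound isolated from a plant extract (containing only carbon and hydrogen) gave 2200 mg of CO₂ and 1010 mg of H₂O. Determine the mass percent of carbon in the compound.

mol C = 2.20 g CO₂ ÷ 44.009 g/mol = 0.04999 mol
mol H = 2 × 1.01 g H₂O ÷ 18.015 g/mol = 0.1121 mol
mass % C = 0.6004 g ÷ 0.714 g × 100%

84.1%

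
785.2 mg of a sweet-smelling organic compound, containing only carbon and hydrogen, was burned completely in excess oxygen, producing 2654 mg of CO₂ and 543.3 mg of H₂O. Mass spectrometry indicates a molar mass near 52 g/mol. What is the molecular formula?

mol C = 2.654 g CO₂ ÷ 44.009 g/mol = 0.060306 mol
mol H = 2 × 0.5433 g H₂O ÷ 18.015 g/mol = 0.060316 mol
Divide by the smallest (0.060306 mol): C 1.000, H 1.000
Empirical formula: CH
Empirical-formula mass = 13.02 g/mol; 52 ÷ 13.02 ≈ 4, so the molecular formula is C4H4.

C4H4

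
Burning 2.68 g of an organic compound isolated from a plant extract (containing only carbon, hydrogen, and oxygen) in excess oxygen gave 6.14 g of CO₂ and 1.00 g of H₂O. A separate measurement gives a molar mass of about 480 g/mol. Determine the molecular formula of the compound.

C25H20O10

mol C = 6.14 g CO₂ ÷ 44.009 g/mol = 0.1395 mol
mol H = 2 × 1.00 g H₂O ÷ 18.015 g/mol = 0.1110 mol
mass O = 2.68 − (1.676 + 0.1119) = 0.8924 g → mol O = 0.8924 ÷ 15.999 = 0.05578 mol
Divide by the smallest (0.05578 mol): C 2.501, H 1.990, O 1.000
Multiplying each by 2 gives whole numbers: C 5.00, H 3.98, O 2.00
Empirical formula: C5H4O2
Empirical-formula mass = 96.08 g/mol; 480 ÷ 96.08 ≈ 5, so the molecular formula is C25H20O10.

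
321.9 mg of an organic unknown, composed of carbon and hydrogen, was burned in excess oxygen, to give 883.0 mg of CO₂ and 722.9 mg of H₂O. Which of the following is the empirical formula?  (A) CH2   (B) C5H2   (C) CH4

(C) CH4

mol C = 0.8830 g CO₂ ÷ 44.009 g/mol = 0.020064 mol
mol H = 2 × 0.7229 g H₂O ÷ 18.015 g/mol = 0.080255 mol
Divide by the smallest (0.020064 mol): C 1.000, H 4.000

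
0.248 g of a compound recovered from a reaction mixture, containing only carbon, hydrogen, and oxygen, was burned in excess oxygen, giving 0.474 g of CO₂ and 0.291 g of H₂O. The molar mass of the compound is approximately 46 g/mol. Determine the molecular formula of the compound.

C2H6O

mol C = 0.474 g CO₂ ÷ 44.009 g/mol = 0.01077 mol
mol H = 2 × 0.291 g H₂O ÷ 18.015 g/mol = 0.03231 mol
mass O = 0.248 − (0.1294 + 0.03256) = 0.08607 g → mol O = 0.08607 ÷ 15.999 = 0.005380 mol
Divide by the smallest (0.005380 mol): C 2.002, H 6.005, O 1.000
Empirical formula: C2H6O
Empirical-formula mass = 46.07 g/mol; 46 ÷ 46.07 ≈ 1, so the molecular formula is C2H6O.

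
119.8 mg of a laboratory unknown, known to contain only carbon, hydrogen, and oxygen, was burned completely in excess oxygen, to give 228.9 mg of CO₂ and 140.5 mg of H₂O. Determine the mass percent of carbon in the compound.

mol C = 0.2289 g CO₂ ÷ 44.009 g/mol = 0.0052012 mol
mol H = 2 × 0.1405 g H₂O ÷ 18.015 g/mol = 0.015598 mol
mass O = 0.1198 − (0.062472 + 0.015723) = 0.041605 g → mol O = 0.041605 ÷ 15.999 = 0.0026005 mol
mass % C = 0.062472 g ÷ 0.1198 g × 100%

52.15%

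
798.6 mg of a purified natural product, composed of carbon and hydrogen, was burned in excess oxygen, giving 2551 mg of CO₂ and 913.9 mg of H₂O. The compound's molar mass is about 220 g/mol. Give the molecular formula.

C16H28

mol C = 2.551 g CO₂ ÷ 44.009 g/mol = 0.057965 mol
mol H = 2 × 0.9139 g H₂O ÷ 18.015 g/mol = 0.10146 mol
Divide by the smallest (0.057965 mol): C 1.000, H 1.750
Multiplying each by 4 gives whole numbers: C 4.00, H 7.00
Empirical formula: C4H7
Empirical-formula mass = 55.10 g/mol; 220 ÷ 55.10 ≈ 4, so the molecular formula is C16H28.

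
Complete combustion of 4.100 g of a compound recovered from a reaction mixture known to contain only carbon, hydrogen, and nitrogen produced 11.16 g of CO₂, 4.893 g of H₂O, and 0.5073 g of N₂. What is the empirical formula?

mol C = 11.16 g CO₂ ÷ 44.009 g/mol = 0.25358 mol
mol H = 2 × 4.893 g H₂O ÷ 18.015 g/mol = 0.54321 mol
mol N = 2 × 0.5073 g N₂ ÷ 28.014 g/mol = 0.036218 mol
Divide by the smallest (0.036218 mol): C 7.002, H 14.999, N 1.000

C7H15N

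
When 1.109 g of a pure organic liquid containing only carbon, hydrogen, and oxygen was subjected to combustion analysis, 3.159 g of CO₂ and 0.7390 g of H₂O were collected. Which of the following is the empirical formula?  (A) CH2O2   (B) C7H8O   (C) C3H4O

(B) C7H8O

mol C = 3.159 g CO₂ ÷ 44.009 g/mol = 0.071781 mol
mol H = 2 × 0.7390 g H₂O ÷ 18.015 g/mol = 0.082043 mol
mass O = 1.109 − (0.86216 + 0.082699) = 0.16414 g → mol O = 0.16414 ÷ 15.999 = 0.010260 mol
Divide by the smallest (0.010260 mol): C 6.997, H 7.997, O 1.000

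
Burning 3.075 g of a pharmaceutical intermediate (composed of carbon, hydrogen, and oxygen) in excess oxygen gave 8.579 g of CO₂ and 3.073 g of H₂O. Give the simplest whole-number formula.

mol C = 8.579 g CO₂ ÷ 44.009 g/mol = 0.19494 mol
mol H = 2 × 3.073 g H₂O ÷ 18.015 g/mol = 0.34116 mol
mass O = 3.075 − (2.3414 + 0.34389) = 0.38972 g → mol O = 0.38972 ÷ 15.999 = 0.024359 mol
Divide by the smallest (0.024359 mol): C 8.003, H 14.006, O 1.000

C8H14O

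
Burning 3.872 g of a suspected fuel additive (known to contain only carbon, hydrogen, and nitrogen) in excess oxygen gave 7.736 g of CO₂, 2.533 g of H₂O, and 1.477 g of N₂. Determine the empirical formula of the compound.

mol C = 7.736 g CO₂ ÷ 44.009 g/mol = 0.17578 mol
mol H = 2 × 2.533 g H₂O ÷ 18.015 g/mol = 0.28121 mol
mol N = 2 × 1.477 g N₂ ÷ 28.014 g/mol = 0.10545 mol
Divide by the smallest (0.10545 mol): C 1.667, H 2.667, N 1.000
Multiplying each by 3 gives whole numbers: C 5.00, H 8.00, N 3.00

C5H8N3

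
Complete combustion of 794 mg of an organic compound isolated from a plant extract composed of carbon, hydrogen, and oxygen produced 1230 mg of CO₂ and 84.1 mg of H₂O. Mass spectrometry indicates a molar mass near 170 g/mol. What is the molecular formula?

C6H2O6

mol C = 1.23 g CO₂ ÷ 44.009 g/mol = 0.02795 mol
mol H = 2 × 0.0841 g H₂O ÷ 18.015 g/mol = 0.009337 mol
mass O = 0.794 − (0.3357 + 0.009411) = 0.4489 g → mol O = 0.4489 ÷ 15.999 = 0.02806 mol
Divide by the smallest (0.009337 mol): C 2.993, H 1.000, O 3.005
Empirical formula: C3HO3
Empirical-formula mass = 85.04 g/mol; 170 ÷ 85.04 ≈ 2, so the molecular formula is C6H2O6.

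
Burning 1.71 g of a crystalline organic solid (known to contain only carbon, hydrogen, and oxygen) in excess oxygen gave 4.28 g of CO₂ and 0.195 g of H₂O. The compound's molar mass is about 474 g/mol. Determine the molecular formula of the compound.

mol C = 4.28 g CO₂ ÷ 44.009 g/mol = 0.09725 mol
mol H = 2 × 0.195 g H₂O ÷ 18.015 g/mol = 0.02165 mol
mass O = 1.71 − (1.168 + 0.02182) = 0.5201 g → mol O = 0.5201 ÷ 15.999 = 0.03251 mol
Divide by the smallest (0.02165 mol): C 4.492, H 1.000, O 1.502
Multiplying each by 2 gives whole numbers: C 8.98, H 2.00, O 3.00
Empirical formula: C9H2O3
Empirical-formula mass = 158.11 g/mol; 474 ÷ 158.11 ≈ 3, so the molecular formula is C27H6O9.

C27H6O9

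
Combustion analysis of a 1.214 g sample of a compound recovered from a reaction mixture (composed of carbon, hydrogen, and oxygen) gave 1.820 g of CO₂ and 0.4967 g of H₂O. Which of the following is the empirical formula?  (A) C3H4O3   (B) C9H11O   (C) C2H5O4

(A) C3H4O3

mol C = 1.820 g CO₂ ÷ 44.009 g/mol = 0.041355 mol
mol H = 2 × 0.4967 g H₂O ÷ 18.015 g/mol = 0.055143 mol
mass O = 1.214 − (0.49672 + 0.055584) = 0.66170 g → mol O = 0.66170 ÷ 15.999 = 0.041359 mol
Divide by the smallest (0.041355 mol): C 1.000, H 1.333, O 1.000
Multiplying each by 3 gives whole numbers: C 3.00, H 4.00, O 3.00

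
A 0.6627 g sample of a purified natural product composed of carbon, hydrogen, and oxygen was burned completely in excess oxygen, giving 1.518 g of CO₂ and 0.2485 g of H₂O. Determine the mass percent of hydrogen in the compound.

4.20%

mol C = 1.518 g CO₂ ÷ 44.009 g/mol = 0.034493 mol
mol H = 2 × 0.2485 g H₂O ÷ 18.015 g/mol = 0.027588 mol
mass O = 0.6627 − (0.41429 + 0.027809) = 0.22060 g → mol O = 0.22060 ÷ 15.999 = 0.013788 mol
mass % H = 0.027809 g ÷ 0.6627 g × 100%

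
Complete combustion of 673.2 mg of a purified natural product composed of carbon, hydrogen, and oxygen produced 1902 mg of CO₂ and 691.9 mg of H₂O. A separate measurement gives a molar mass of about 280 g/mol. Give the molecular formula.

C18H32O2

mol C = 1.902 g CO₂ ÷ 44.009 g/mol = 0.043218 mol
mol H = 2 × 0.6919 g H₂O ÷ 18.015 g/mol = 0.076814 mol
mass O = 0.6732 − (0.51910 + 0.077428) = 0.076675 g → mol O = 0.076675 ÷ 15.999 = 0.0047925 mol
Divide by the smallest (0.0047925 mol): C 9.018, H 16.028, O 1.000
Empirical formula: C9H16O
Empirical-formula mass = 140.23 g/mol; 280 ÷ 140.23 ≈ 2, so the molecular formula is C18H32O2.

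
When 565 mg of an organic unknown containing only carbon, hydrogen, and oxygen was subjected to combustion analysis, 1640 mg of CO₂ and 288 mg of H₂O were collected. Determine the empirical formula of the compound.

mol C = 1.64 g CO₂ ÷ 44.009 g/mol = 0.03727 mol
mol H = 2 × 0.288 g H₂O ÷ 18.015 g/mol = 0.03197 mol
mass O = 0.565 − (0.4476 + 0.03223) = 0.08518 g → mol O = 0.08518 ÷ 15.999 = 0.005324 mol
Divide by the smallest (0.005324 mol): C 6.999, H 6.005, O 1.000

C7H6O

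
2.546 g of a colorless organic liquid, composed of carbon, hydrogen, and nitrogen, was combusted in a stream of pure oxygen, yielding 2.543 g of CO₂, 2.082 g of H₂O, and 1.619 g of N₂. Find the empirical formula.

mol C = 2.543 g CO₂ ÷ 44.009 g/mol = 0.057784 mol
mol H = 2 × 2.082 g H₂O ÷ 18.015 g/mol = 0.23114 mol
mol N = 2 × 1.619 g N₂ ÷ 28.014 g/mol = 0.11559 mol
Divide by the smallest (0.057784 mol): C 1.000, H 4.000, N 2.000

CH4N2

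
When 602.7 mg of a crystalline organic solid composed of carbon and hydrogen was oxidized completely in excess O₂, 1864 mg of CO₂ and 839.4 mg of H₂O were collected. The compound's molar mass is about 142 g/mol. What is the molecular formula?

C10H22

mol C = 1.864 g CO₂ ÷ 44.009 g/mol = 0.042355 mol
mol H = 2 × 0.8394 g H₂O ÷ 18.015 g/mol = 0.093189 mol
Divide by the smallest (0.042355 mol): C 1.000, H 2.200
Multiplying each by 5 gives whole numbers: C 5.00, H 11.00
Empirical formula: C5H11
Empirical-formula mass = 71.14 g/mol; 142 ÷ 71.14 ≈ 2, so the molecular formula is C10H22.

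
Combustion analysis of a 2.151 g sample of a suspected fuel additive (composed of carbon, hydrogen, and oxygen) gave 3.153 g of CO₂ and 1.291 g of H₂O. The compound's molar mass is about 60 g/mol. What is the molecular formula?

mol C = 3.153 g CO₂ ÷ 44.009 g/mol = 0.071644 mol
mol H = 2 × 1.291 g H₂O ÷ 18.015 g/mol = 0.14333 mol
mass O = 2.151 − (0.86052 + 0.14447) = 1.1460 g → mol O = 1.1460 ÷ 15.999 = 0.071630 mol
Divide by the smallest (0.071630 mol): C 1.000, H 2.001, O 1.000
Empirical formula: CH2O
Empirical-formula mass = 30.03 g/mol; 60 ÷ 30.03 ≈ 2, so the molecular formula is C2H4O2.

C2H4O2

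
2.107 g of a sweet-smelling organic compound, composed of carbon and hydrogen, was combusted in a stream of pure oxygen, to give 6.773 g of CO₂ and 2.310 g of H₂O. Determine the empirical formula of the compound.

C3H5

mol C = 6.773 g CO₂ ÷ 44.009 g/mol = 0.15390 mol
mol H = 2 × 2.310 g H₂O ÷ 18.015 g/mol = 0.25645 mol
Divide by the smallest (0.15390 mol): C 1.000, H 1.666
Multiplying each by 3 gives whole numbers: C 3.00, H 5.00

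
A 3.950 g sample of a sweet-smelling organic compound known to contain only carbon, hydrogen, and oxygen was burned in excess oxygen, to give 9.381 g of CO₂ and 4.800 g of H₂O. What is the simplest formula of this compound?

mol C = 9.381 g CO₂ ÷ 44.009 g/mol = 0.21316 mol
mol H = 2 × 4.800 g H₂O ÷ 18.015 g/mol = 0.53289 mol
mass O = 3.950 − (2.5603 + 0.53715) = 0.85257 g → mol O = 0.85257 ÷ 15.999 = 0.053289 mol
Divide by the smallest (0.053289 mol): C 4.000, H 10.000, O 1.000

C4H10O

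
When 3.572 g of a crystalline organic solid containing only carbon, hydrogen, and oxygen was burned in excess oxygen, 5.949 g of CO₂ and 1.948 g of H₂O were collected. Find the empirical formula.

C5H8O4

mol C = 5.949 g CO₂ ÷ 44.009 g/mol = 0.13518 mol
mol H = 2 × 1.948 g H₂O ÷ 18.015 g/mol = 0.21626 mol
mass O = 3.572 − (1.6236 + 0.21799) = 1.7304 g → mol O = 1.7304 ÷ 15.999 = 0.10816 mol
Divide by the smallest (0.10816 mol): C 1.250, H 2.000, O 1.000
Multiplying each by 4 gives whole numbers: C 5.00, H 8.00, O 4.00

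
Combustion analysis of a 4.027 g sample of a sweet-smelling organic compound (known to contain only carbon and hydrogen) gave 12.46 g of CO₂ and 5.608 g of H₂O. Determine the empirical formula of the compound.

C5H11

mol C = 12.46 g CO₂ ÷ 44.009 g/mol = 0.28312 mol
mol H = 2 × 5.608 g H₂O ÷ 18.015 g/mol = 0.62259 mol
Divide by the smallest (0.28312 mol): C 1.000, H 2.199
Multiplying each by 5 gives whole numbers: C 5.00, H 11.00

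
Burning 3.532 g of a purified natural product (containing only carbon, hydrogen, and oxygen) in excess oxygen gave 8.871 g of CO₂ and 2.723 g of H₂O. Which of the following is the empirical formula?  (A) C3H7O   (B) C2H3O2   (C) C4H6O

mol C = 8.871 g CO₂ ÷ 44.009 g/mol = 0.20157 mol
mol H = 2 × 2.723 g H₂O ÷ 18.015 g/mol = 0.30230 mol
mass O = 3.532 − (2.4211 + 0.30472) = 0.80619 g → mol O = 0.80619 ÷ 15.999 = 0.050390 mol
Divide by the smallest (0.050390 mol): C 4.000, H 5.999, O 1.000

(C) C4H6O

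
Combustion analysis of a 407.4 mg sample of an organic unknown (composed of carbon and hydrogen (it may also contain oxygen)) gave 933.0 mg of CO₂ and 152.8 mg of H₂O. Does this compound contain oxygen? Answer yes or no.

yes

mol C = 0.9330 g CO₂ ÷ 44.009 g/mol = 0.021200 mol
mol H = 2 × 0.1528 g H₂O ÷ 18.015 g/mol = 0.016964 mol
C and H account for only 0.27174 g of the 0.4074 g sample; the remaining 0.13566 g must be oxygen.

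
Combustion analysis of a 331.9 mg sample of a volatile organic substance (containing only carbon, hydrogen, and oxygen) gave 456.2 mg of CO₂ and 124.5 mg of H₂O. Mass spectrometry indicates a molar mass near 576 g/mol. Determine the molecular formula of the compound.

C18H24O21

mol C = 0.4562 g CO₂ ÷ 44.009 g/mol = 0.010366 mol
mol H = 2 × 0.1245 g H₂O ÷ 18.015 g/mol = 0.013822 mol
mass O = 0.3319 − (0.12451 + 0.013932) = 0.19346 g → mol O = 0.19346 ÷ 15.999 = 0.012092 mol
Divide by the smallest (0.010366 mol): C 1.000, H 1.333, O 1.167
Multiplying each by 6 gives whole numbers: C 6.00, H 8.00, O 7.00
Empirical formula: C6H8O7
Empirical-formula mass = 192.12 g/mol; 576 ÷ 192.12 ≈ 3, so the molecular formula is C18H24O21.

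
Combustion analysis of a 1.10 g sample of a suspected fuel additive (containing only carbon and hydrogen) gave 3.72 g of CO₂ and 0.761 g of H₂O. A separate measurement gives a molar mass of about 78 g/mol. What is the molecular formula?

C6H6

mol C = 3.72 g CO₂ ÷ 44.009 g/mol = 0.08453 mol
mol H = 2 × 0.761 g H₂O ÷ 18.015 g/mol = 0.08449 mol
Divide by the smallest (0.08449 mol): C 1.001, H 1.000
Empirical formula: CH
Empirical-formula mass = 13.02 g/mol; 78 ÷ 13.02 ≈ 6, so the molecular formula is C6H6.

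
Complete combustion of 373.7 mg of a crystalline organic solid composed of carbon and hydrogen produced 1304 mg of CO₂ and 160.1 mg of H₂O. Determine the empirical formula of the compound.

mol C = 1.304 g CO₂ ÷ 44.009 g/mol = 0.029630 mol
mol H = 2 × 0.1601 g H₂O ÷ 18.015 g/mol = 0.017774 mol
Divide by the smallest (0.017774 mol): C 1.667, H 1.000
Multiplying each by 3 gives whole numbers: C 5.00, H 3.00

C5H3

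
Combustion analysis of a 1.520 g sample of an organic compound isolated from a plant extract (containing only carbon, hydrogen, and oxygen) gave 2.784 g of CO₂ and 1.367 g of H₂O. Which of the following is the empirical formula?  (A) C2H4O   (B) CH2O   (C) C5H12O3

(C) C5H12O3

mol C = 2.784 g CO₂ ÷ 44.009 g/mol = 0.063260 mol
mol H = 2 × 1.367 g H₂O ÷ 18.015 g/mol = 0.15176 mol
mass O = 1.520 − (0.75981 + 0.15298) = 0.60721 g → mol O = 0.60721 ÷ 15.999 = 0.037953 mol
Divide by the smallest (0.037953 mol): C 1.667, H 3.999, O 1.000
Multiplying each by 3 gives whole numbers: C 5.00, H 12.00, O 3.00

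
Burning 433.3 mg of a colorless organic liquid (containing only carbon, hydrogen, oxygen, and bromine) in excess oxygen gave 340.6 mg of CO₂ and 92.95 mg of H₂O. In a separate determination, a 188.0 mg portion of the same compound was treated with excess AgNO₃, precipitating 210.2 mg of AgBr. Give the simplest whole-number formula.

C3H4BrO3

mol C = 0.3406 g CO₂ ÷ 44.009 g/mol = 0.0077393 mol
mol H = 2 × 0.09295 g H₂O ÷ 18.015 g/mol = 0.010319 mol
From the AgBr data: mol Br per gram of compound = (0.2102 ÷ 187.772) ÷ 0.1880 = 0.0059545 mol/g, so in the 0.4333 g combustion sample mol Br = 0.0025801 mol
mass O = 0.4333 − (0.092957 + 0.010402 + 0.20616) = 0.12378 g → mol O = 0.12378 ÷ 15.999 = 0.0077369 mol
Divide by the smallest (0.0025801 mol): C 3.000, H 4.000, Br 1.000, O 2.999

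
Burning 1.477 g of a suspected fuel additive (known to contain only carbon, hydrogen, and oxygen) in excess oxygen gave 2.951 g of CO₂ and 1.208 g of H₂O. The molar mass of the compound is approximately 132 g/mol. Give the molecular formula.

mol C = 2.951 g CO₂ ÷ 44.009 g/mol = 0.067054 mol
mol H = 2 × 1.208 g H₂O ÷ 18.015 g/mol = 0.13411 mol
mass O = 1.477 − (0.80539 + 0.13518) = 0.53643 g → mol O = 0.53643 ÷ 15.999 = 0.033529 mol
Divide by the smallest (0.033529 mol): C 2.000, H 4.000, O 1.000
Empirical formula: C2H4O
Empirical-formula mass = 44.05 g/mol; 132 ÷ 44.05 ≈ 3, so the molecular formula is C6H12O3.

C6H12O3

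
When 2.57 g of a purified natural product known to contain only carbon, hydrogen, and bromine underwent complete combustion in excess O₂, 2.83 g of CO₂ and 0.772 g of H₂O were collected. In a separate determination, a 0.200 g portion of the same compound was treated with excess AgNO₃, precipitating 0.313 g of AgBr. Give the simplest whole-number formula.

C3H4Br

mol C = 2.83 g CO₂ ÷ 44.009 g/mol = 0.06431 mol
mol H = 2 × 0.772 g H₂O ÷ 18.015 g/mol = 0.08571 mol
From the AgBr data: mol Br per gram of compound = (0.313 ÷ 187.772) ÷ 0.200 = 0.008335 mol/g, so in the 2.57 g combustion sample mol Br = 0.02142 mol
Divide by the smallest (0.02142 mol): C 3.002, H 4.001, Br 1.000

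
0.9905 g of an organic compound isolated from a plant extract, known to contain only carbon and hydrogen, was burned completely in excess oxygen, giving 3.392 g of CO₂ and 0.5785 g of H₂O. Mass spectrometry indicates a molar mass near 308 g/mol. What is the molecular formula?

mol C = 3.392 g CO₂ ÷ 44.009 g/mol = 0.077075 mol
mol H = 2 × 0.5785 g H₂O ÷ 18.015 g/mol = 0.064224 mol
Divide by the smallest (0.064224 mol): C 1.200, H 1.000
Multiplying each by 5 gives whole numbers: C 6.00, H 5.00
Empirical formula: C6H5
Empirical-formula mass = 77.11 g/mol; 308 ÷ 77.11 ≈ 4, so the molecular formula is C24H20.

C24H20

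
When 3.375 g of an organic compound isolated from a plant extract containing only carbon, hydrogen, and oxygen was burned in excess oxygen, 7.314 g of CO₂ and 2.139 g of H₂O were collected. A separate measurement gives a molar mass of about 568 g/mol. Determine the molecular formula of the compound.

C28H40O12

mol C = 7.314 g CO₂ ÷ 44.009 g/mol = 0.16619 mol
mol H = 2 × 2.139 g H₂O ÷ 18.015 g/mol = 0.23747 mol
mass O = 3.375 − (1.9961 + 0.23937) = 1.1395 g → mol O = 1.1395 ÷ 15.999 = 0.071222 mol
Divide by the smallest (0.071222 mol): C 2.333, H 3.334, O 1.000
Multiplying each by 3 gives whole numbers: C 7.00, H 10.00, O 3.00
Empirical formula: C7H10O3
Empirical-formula mass = 142.15 g/mol; 568 ÷ 142.15 ≈ 4, so the molecular formula is C28H40O12.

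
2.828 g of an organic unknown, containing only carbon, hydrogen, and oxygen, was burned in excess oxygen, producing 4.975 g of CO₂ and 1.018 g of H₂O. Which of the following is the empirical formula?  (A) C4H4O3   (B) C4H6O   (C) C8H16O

(A) C4H4O3

mol C = 4.975 g CO₂ ÷ 44.009 g/mol = 0.11305 mol
mol H = 2 × 1.018 g H₂O ÷ 18.015 g/mol = 0.11302 mol
mass O = 2.828 − (1.3578 + 0.11392) = 1.3563 g → mol O = 1.3563 ÷ 15.999 = 0.084774 mol
Divide by the smallest (0.084774 mol): C 1.333, H 1.333, O 1.000
Multiplying each by 3 gives whole numbers: C 4.00, H 4.00, O 3.00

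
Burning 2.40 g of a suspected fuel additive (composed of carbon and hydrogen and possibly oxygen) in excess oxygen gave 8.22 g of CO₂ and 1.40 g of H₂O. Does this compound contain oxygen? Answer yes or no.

mol C = 8.22 g CO₂ ÷ 44.009 g/mol = 0.1868 mol
mol H = 2 × 1.40 g H₂O ÷ 18.015 g/mol = 0.1554 mol
C and H together account for 2.400 g — essentially the entire 2.40 g sample — so the compound contains no oxygen.

no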